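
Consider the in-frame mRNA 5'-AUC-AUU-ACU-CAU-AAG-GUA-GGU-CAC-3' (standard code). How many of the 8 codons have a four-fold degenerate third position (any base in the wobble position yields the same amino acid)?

Codon 1 AUC (Ile): third position 3-fold.
Codon 2 AUU (Ile): third position 3-fold.
Codon 3 ACU (Thr): third position 4-fold.
Codon 4 CAU (His): third position 2-fold.
Codon 5 AAG (Lys): third position 2-fold.
Codon 6 GUA (Val): third position 4-fold.
Codon 7 GGU (Gly): third position 4-fold.
Codon 8 CAC (His): third position 2-fold.
Four-fold degenerate third positions: 3.

3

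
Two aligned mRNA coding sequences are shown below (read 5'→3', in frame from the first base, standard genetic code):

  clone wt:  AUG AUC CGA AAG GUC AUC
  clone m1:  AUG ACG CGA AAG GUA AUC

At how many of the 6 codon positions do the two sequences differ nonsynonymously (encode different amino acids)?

1

Codon 1: AUG Met / AUG Met — identical.
Codon 2: AUC Ile / ACG Thr — nonsynonymous.
Codon 3: CGA Arg / CGA Arg — identical.
Codon 4: AAG Lys / AAG Lys — identical.
Codon 5: GUC Val / GUA Val — synonymous.
Codon 6: AUC Ile / AUC Ile — identical.
Nonsynonymous differences: 1.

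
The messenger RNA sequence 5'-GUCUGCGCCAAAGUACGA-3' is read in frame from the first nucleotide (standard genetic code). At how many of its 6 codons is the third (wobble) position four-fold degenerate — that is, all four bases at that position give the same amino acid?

Codon 1 GUC (Val): third position 4-fold.
Codon 2 UGC (Cys): third position 2-fold.
Codon 3 GCC (Ala): third position 4-fold.
Codon 4 AAA (Lys): third position 2-fold.
Codon 5 GUA (Val): third position 4-fold.
Codon 6 CGA (Arg): third position 4-fold.
Four-fold degenerate third positions: 4.

4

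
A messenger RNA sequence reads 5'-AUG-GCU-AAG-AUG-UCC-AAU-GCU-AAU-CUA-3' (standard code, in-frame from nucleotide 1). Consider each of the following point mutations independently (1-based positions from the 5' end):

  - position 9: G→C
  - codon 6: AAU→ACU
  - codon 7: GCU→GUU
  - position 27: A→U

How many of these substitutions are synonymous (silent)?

Codon 3: AAG (Lys) → AAC (Asn) — missense.
Codon 6: AAU (Asn) → ACU (Thr) — missense.
Codon 7: GCU (Ala) → GUU (Val) — missense.
Codon 9: CUA (Leu) → CUU (Leu) — synonymous.
Synonymous: 1 of 4.

1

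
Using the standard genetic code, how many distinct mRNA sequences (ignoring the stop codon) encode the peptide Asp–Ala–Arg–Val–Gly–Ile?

Asp: 2 codons.
Ala: 4 codons.
Arg: 6 codons.
Val: 4 codons.
Gly: 4 codons.
Ile: 3 codons.
2 × 4 × 6 × 4 × 4 × 3 = 2304.

2304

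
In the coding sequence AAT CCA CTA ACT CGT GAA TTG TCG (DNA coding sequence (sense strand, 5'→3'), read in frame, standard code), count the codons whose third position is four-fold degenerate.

Codon 1 AAT (Asn): third position 2-fold.
Codon 2 CCA (Pro): third position 4-fold.
Codon 3 CTA (Leu): third position 4-fold.
Codon 4 ACT (Thr): third position 4-fold.
Codon 5 CGT (Arg): third position 4-fold.
Codon 6 GAA (Glu): third position 2-fold.
Codon 7 TTG (Leu): third position 2-fold.
Codon 8 TCG (Ser): third position 4-fold.
Four-fold degenerate third positions: 5.

5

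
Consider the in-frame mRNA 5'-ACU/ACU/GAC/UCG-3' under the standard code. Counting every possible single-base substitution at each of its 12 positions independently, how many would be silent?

10

Codon 1 (ACU, Thr): 3 synonymous substitutions.
Codon 2 (ACU, Thr): 3 synonymous substitutions.
Codon 3 (GAC, Asp): 1 synonymous substitution.
Codon 4 (UCG, Ser): 3 synonymous substitutions.
Total: 3 + 3 + 1 + 3 = 10.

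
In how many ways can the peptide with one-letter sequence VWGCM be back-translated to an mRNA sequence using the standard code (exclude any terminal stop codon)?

Val: 4 codons.
Trp: 1 codon.
Gly: 4 codons.
Cys: 2 codons.
Met: 1 codon.
4 × 1 × 4 × 2 × 1 = 32.

32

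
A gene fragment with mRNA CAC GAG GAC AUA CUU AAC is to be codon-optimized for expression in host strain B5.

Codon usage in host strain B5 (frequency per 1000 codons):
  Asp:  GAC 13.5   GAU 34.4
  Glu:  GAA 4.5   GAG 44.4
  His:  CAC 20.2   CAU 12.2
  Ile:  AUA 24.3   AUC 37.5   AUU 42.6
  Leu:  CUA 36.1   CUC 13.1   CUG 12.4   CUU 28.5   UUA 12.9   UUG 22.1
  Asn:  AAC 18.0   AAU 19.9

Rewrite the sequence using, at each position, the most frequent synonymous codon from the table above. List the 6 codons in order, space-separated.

CAC GAG GAU AUU CUA AAU

Codon 1 (His): best is CAC at 20.2.
Codon 2 (Glu): best is GAG at 44.4.
Codon 3 (Asp): best is GAU at 34.4.
Codon 4 (Ile): best is AUU at 42.6.
Codon 5 (Leu): best is CUA at 36.1.
Codon 6 (Asn): best is AAU at 19.9.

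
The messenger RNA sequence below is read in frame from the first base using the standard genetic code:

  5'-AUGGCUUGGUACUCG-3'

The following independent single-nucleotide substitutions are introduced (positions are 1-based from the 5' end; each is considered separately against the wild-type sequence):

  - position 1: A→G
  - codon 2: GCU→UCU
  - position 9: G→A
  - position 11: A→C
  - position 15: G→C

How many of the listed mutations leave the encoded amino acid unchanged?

1

Codon 1: AUG (Met) → GUG (Val) — missense.
Codon 2: GCU (Ala) → UCU (Ser) — missense.
Codon 3: UGG (Trp) → UGA (Stop) — nonsense.
Codon 4: UAC (Tyr) → UCC (Ser) — missense.
Codon 5: UCG (Ser) → UCC (Ser) — synonymous.
Synonymous: 1 of 5.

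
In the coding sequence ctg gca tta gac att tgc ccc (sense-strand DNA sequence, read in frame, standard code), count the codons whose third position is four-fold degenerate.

3

Codon 1 CTG (Leu): third position 4-fold.
Codon 2 GCA (Ala): third position 4-fold.
Codon 3 TTA (Leu): third position 2-fold.
Codon 4 GAC (Asp): third position 2-fold.
Codon 5 ATT (Ile): third position 3-fold.
Codon 6 TGC (Cys): third position 2-fold.
Codon 7 CCC (Pro): third position 4-fold.
Four-fold degenerate third positions: 3.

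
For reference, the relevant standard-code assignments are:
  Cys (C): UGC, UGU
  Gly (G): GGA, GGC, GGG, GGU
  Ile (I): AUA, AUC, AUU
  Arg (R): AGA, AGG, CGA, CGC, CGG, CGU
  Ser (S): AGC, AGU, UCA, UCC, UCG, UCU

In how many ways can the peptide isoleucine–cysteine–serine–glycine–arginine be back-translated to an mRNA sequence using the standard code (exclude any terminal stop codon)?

Ile: 3 codons.
Cys: 2 codons.
Ser: 6 codons.
Gly: 4 codons.
Arg: 6 codons.
3 × 2 × 6 × 4 × 6 = 864.

864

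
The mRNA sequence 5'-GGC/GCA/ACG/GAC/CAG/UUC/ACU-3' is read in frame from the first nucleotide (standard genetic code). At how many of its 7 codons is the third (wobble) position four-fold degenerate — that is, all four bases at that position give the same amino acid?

4

Codon 1 GGC (Gly): third position 4-fold.
Codon 2 GCA (Ala): third position 4-fold.
Codon 3 ACG (Thr): third position 4-fold.
Codon 4 GAC (Asp): third position 2-fold.
Codon 5 CAG (Gln): third position 2-fold.
Codon 6 UUC (Phe): third position 2-fold.
Codon 7 ACU (Thr): third position 4-fold.
Four-fold degenerate third positions: 4.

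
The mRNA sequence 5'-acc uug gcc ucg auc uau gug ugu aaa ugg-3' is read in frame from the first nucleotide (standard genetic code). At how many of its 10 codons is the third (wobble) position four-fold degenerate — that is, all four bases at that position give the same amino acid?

Codon 1 ACC (Thr): third position 4-fold.
Codon 2 UUG (Leu): third position 2-fold.
Codon 3 GCC (Ala): third position 4-fold.
Codon 4 UCG (Ser): third position 4-fold.
Codon 5 AUC (Ile): third position 3-fold.
Codon 6 UAU (Tyr): third position 2-fold.
Codon 7 GUG (Val): third position 4-fold.
Codon 8 UGU (Cys): third position 2-fold.
Codon 9 AAA (Lys): third position 2-fold.
Codon 10 UGG (Trp): third position 1-fold.
Four-fold degenerate third positions: 4.

4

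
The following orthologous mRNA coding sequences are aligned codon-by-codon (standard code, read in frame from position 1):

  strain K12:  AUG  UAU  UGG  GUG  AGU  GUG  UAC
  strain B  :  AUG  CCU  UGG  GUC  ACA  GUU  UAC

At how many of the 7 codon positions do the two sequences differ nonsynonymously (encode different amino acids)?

2

Codon 1: AUG Met / AUG Met — identical.
Codon 2: UAU Tyr / CCU Pro — nonsynonymous.
Codon 3: UGG Trp / UGG Trp — identical.
Codon 4: GUG Val / GUC Val — synonymous.
Codon 5: AGU Ser / ACA Thr — nonsynonymous.
Codon 6: GUG Val / GUU Val — synonymous.
Codon 7: UAC Tyr / UAC Tyr — identical.
Nonsynonymous differences: 2.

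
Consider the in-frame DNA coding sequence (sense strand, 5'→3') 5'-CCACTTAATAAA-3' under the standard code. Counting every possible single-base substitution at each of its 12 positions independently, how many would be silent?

Codon 1 (CCA, Pro): 3 synonymous substitutions.
Codon 2 (CTT, Leu): 3 synonymous substitutions.
Codon 3 (AAT, Asn): 1 synonymous substitution.
Codon 4 (AAA, Lys): 1 synonymous substitution.
Total: 3 + 3 + 1 + 1 = 8.

8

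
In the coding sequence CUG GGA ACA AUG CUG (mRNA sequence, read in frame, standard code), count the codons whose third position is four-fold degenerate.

Codon 1 CUG (Leu): third position 4-fold.
Codon 2 GGA (Gly): third position 4-fold.
Codon 3 ACA (Thr): third position 4-fold.
Codon 4 AUG (Met): third position 1-fold.
Codon 5 CUG (Leu): third position 4-fold.
Four-fold degenerate third positions: 4.

4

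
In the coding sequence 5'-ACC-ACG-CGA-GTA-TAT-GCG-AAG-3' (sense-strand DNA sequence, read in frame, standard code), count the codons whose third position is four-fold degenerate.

Codon 1 ACC (Thr): third position 4-fold.
Codon 2 ACG (Thr): third position 4-fold.
Codon 3 CGA (Arg): third position 4-fold.
Codon 4 GTA (Val): third position 4-fold.
Codon 5 TAT (Tyr): third position 2-fold.
Codon 6 GCG (Ala): third position 4-fold.
Codon 7 AAG (Lys): third position 2-fold.
Four-fold degenerate third positions: 5.

5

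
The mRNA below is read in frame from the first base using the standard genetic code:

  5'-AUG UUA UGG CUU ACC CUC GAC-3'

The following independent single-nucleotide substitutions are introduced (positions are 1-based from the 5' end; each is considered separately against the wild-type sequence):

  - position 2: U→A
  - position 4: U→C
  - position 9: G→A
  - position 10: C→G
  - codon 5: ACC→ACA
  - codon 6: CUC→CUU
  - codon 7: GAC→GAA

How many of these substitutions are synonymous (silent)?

3

Codon 1: AUG (Met) → AAG (Lys) — missense.
Codon 2: UUA (Leu) → CUA (Leu) — synonymous.
Codon 3: UGG (Trp) → UGA (Stop) — nonsense.
Codon 4: CUU (Leu) → GUU (Val) — missense.
Codon 5: ACC (Thr) → ACA (Thr) — synonymous.
Codon 6: CUC (Leu) → CUU (Leu) — synonymous.
Codon 7: GAC (Asp) → GAA (Glu) — missense.
Synonymous: 3 of 7.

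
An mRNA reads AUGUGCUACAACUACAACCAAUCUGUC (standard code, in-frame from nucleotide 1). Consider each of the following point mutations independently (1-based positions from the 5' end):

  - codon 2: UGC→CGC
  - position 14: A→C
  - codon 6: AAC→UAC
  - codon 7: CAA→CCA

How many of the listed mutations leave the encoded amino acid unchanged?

Codon 2: UGC (Cys) → CGC (Arg) — missense.
Codon 5: UAC (Tyr) → UCC (Ser) — missense.
Codon 6: AAC (Asn) → UAC (Tyr) — missense.
Codon 7: CAA (Gln) → CCA (Pro) — missense.
Synonymous: 0 of 4.

0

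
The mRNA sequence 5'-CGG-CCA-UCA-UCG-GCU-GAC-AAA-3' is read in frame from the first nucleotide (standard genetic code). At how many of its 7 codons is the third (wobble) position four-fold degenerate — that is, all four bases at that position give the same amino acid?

Codon 1 CGG (Arg): third position 4-fold.
Codon 2 CCA (Pro): third position 4-fold.
Codon 3 UCA (Ser): third position 4-fold.
Codon 4 UCG (Ser): third position 4-fold.
Codon 5 GCU (Ala): third position 4-fold.
Codon 6 GAC (Asp): third position 2-fold.
Codon 7 AAA (Lys): third position 2-fold.
Four-fold degenerate third positions: 5.

5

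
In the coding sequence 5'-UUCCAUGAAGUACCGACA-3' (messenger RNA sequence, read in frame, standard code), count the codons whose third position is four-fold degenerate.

3

Codon 1 UUC (Phe): third position 2-fold.
Codon 2 CAU (His): third position 2-fold.
Codon 3 GAA (Glu): third position 2-fold.
Codon 4 GUA (Val): third position 4-fold.
Codon 5 CCG (Pro): third position 4-fold.
Codon 6 ACA (Thr): third position 4-fold.
Four-fold degenerate third positions: 3.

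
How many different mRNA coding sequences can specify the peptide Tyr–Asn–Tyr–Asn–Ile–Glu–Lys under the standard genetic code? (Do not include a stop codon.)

Tyr: 2 codons.
Asn: 2 codons.
Tyr: 2 codons.
Asn: 2 codons.
Ile: 3 codons.
Glu: 2 codons.
Lys: 2 codons.
2 × 2 × 2 × 2 × 3 × 2 × 2 = 192.

192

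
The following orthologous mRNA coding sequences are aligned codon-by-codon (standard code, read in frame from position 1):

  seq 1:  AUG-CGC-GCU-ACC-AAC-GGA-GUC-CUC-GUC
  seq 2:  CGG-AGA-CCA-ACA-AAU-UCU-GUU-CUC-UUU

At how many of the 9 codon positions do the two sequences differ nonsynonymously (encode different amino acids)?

4

Codon 1: AUG Met / CGG Arg — nonsynonymous.
Codon 2: CGC Arg / AGA Arg — synonymous.
Codon 3: GCU Ala / CCA Pro — nonsynonymous.
Codon 4: ACC Thr / ACA Thr — synonymous.
Codon 5: AAC Asn / AAU Asn — synonymous.
Codon 6: GGA Gly / UCU Ser — nonsynonymous.
Codon 7: GUC Val / GUU Val — synonymous.
Codon 8: CUC Leu / CUC Leu — identical.
Codon 9: GUC Val / UUU Phe — nonsynonymous.
Nonsynonymous differences: 4.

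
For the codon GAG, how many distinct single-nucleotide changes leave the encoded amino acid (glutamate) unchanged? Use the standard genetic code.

Position 1: none → 0 synonymous.
Position 2: none → 0 synonymous.
Position 3: GAA → 1 synonymous.
Total: 0 + 0 + 1 = 1.

1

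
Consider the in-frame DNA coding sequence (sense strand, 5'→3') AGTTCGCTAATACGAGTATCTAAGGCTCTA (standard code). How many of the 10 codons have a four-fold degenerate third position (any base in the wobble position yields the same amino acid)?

7

Codon 1 AGT (Ser): third position 2-fold.
Codon 2 TCG (Ser): third position 4-fold.
Codon 3 CTA (Leu): third position 4-fold.
Codon 4 ATA (Ile): third position 3-fold.
Codon 5 CGA (Arg): third position 4-fold.
Codon 6 GTA (Val): third position 4-fold.
Codon 7 TCT (Ser): third position 4-fold.
Codon 8 AAG (Lys): third position 2-fold.
Codon 9 GCT (Ala): third position 4-fold.
Codon 10 CTA (Leu): third position 4-fold.
Four-fold degenerate third positions: 7.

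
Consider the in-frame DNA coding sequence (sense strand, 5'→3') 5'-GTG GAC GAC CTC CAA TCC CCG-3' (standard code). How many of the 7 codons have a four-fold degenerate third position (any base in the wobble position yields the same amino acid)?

4

Codon 1 GTG (Val): third position 4-fold.
Codon 2 GAC (Asp): third position 2-fold.
Codon 3 GAC (Asp): third position 2-fold.
Codon 4 CTC (Leu): third position 4-fold.
Codon 5 CAA (Gln): third position 2-fold.
Codon 6 TCC (Ser): third position 4-fold.
Codon 7 CCG (Pro): third position 4-fold.
Four-fold degenerate third positions: 4.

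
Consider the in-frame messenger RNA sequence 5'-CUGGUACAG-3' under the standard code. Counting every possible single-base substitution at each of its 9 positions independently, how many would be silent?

Codon 1 (CUG, Leu): 4 synonymous substitutions.
Codon 2 (GUA, Val): 3 synonymous substitutions.
Codon 3 (CAG, Gln): 1 synonymous substitution.
Total: 4 + 3 + 1 = 8.

8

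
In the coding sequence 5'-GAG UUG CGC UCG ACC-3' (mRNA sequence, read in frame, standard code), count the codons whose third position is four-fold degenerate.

Codon 1 GAG (Glu): third position 2-fold.
Codon 2 UUG (Leu): third position 2-fold.
Codon 3 CGC (Arg): third position 4-fold.
Codon 4 UCG (Ser): third position 4-fold.
Codon 5 ACC (Thr): third position 4-fold.
Four-fold degenerate third positions: 3.

3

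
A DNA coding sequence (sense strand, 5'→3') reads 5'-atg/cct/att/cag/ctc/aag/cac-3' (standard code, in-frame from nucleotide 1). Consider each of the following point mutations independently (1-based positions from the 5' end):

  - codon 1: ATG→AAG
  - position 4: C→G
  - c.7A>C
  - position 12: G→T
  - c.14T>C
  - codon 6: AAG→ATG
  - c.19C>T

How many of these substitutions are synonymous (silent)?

Codon 1: ATG (Met) → AAG (Lys) — missense.
Codon 2: CCT (Pro) → GCT (Ala) — missense.
Codon 3: ATT (Ile) → CTT (Leu) — missense.
Codon 4: CAG (Gln) → CAT (His) — missense.
Codon 5: CTC (Leu) → CCC (Pro) — missense.
Codon 6: AAG (Lys) → ATG (Met) — missense.
Codon 7: CAC (His) → TAC (Tyr) — missense.
Synonymous: 0 of 7.

0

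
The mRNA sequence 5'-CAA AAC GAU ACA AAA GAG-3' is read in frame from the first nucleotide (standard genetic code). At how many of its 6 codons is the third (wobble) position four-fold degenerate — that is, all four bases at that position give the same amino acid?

Codon 1 CAA (Gln): third position 2-fold.
Codon 2 AAC (Asn): third position 2-fold.
Codon 3 GAU (Asp): third position 2-fold.
Codon 4 ACA (Thr): third position 4-fold.
Codon 5 AAA (Lys): third position 2-fold.
Codon 6 GAG (Glu): third position 2-fold.
Four-fold degenerate third positions: 1.

1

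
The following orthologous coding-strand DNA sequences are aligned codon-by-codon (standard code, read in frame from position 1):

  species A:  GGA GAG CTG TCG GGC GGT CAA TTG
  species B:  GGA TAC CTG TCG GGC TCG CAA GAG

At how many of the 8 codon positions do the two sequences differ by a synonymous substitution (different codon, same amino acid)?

0

Codon 1: GGA Gly / GGA Gly — identical.
Codon 2: GAG Glu / TAC Tyr — nonsynonymous.
Codon 3: CTG Leu / CTG Leu — identical.
Codon 4: TCG Ser / TCG Ser — identical.
Codon 5: GGC Gly / GGC Gly — identical.
Codon 6: GGT Gly / TCG Ser — nonsynonymous.
Codon 7: CAA Gln / CAA Gln — identical.
Codon 8: TTG Leu / GAG Glu — nonsynonymous.
Synonymous differences: 0.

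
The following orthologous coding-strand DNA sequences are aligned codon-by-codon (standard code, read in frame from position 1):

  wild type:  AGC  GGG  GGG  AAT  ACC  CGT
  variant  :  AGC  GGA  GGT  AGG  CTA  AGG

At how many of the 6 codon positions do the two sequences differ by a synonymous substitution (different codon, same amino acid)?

Codon 1: AGC Ser / AGC Ser — identical.
Codon 2: GGG Gly / GGA Gly — synonymous.
Codon 3: GGG Gly / GGT Gly — synonymous.
Codon 4: AAT Asn / AGG Arg — nonsynonymous.
Codon 5: ACC Thr / CTA Leu — nonsynonymous.
Codon 6: CGT Arg / AGG Arg — synonymous.
Synonymous differences: 3.

3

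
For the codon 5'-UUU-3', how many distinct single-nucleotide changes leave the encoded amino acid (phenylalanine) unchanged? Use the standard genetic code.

Position 1: none → 0 synonymous.
Position 2: none → 0 synonymous.
Position 3: UUC → 1 synonymous.
Total: 0 + 0 + 1 = 1.

1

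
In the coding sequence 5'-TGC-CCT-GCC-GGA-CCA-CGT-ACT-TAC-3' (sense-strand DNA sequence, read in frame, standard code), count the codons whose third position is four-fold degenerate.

6

Codon 1 TGC (Cys): third position 2-fold.
Codon 2 CCT (Pro): third position 4-fold.
Codon 3 GCC (Ala): third position 4-fold.
Codon 4 GGA (Gly): third position 4-fold.
Codon 5 CCA (Pro): third position 4-fold.
Codon 6 CGT (Arg): third position 4-fold.
Codon 7 ACT (Thr): third position 4-fold.
Codon 8 TAC (Tyr): third position 2-fold.
Four-fold degenerate third positions: 6.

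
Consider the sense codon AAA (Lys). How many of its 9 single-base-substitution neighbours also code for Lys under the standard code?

Position 1: none → 0 synonymous.
Position 2: none → 0 synonymous.
Position 3: AAG → 1 synonymous.
Total: 0 + 0 + 1 = 1.

1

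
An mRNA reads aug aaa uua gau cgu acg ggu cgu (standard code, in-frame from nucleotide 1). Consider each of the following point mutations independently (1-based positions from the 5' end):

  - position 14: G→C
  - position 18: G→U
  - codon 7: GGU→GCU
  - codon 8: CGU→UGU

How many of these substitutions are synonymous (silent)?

1

Codon 5: CGU (Arg) → CCU (Pro) — missense.
Codon 6: ACG (Thr) → ACU (Thr) — synonymous.
Codon 7: GGU (Gly) → GCU (Ala) — missense.
Codon 8: CGU (Arg) → UGU (Cys) — missense.
Synonymous: 1 of 4.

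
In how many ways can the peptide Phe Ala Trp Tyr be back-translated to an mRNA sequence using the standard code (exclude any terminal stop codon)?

16

Phe: 2 codons.
Ala: 4 codons.
Trp: 1 codon.
Tyr: 2 codons.
2 × 4 × 1 × 2 = 16.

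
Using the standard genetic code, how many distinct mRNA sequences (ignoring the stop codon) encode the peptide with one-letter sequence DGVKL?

Asp: 2 codons.
Gly: 4 codons.
Val: 4 codons.
Lys: 2 codons.
Leu: 6 codons.
2 × 4 × 4 × 2 × 6 = 384.

384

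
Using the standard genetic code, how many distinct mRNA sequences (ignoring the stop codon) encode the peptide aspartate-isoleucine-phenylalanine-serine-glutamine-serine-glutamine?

Asp: 2 codons.
Ile: 3 codons.
Phe: 2 codons.
Ser: 6 codons.
Gln: 2 codons.
Ser: 6 codons.
Gln: 2 codons.
2 × 3 × 2 × 6 × 2 × 6 × 2 = 1728.

1728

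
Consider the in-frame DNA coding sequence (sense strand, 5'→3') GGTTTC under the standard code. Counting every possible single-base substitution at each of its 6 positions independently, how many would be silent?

Codon 1 (GGT, Gly): 3 synonymous substitutions.
Codon 2 (TTC, Phe): 1 synonymous substitution.
Total: 3 + 1 = 4.

4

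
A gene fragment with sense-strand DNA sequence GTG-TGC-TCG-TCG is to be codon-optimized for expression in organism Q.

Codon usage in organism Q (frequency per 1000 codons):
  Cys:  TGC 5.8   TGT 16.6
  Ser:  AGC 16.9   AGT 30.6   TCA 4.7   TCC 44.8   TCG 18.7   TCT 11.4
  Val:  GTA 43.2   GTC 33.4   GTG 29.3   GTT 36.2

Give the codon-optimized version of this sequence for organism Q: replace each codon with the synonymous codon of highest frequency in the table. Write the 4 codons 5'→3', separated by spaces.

Codon 1 (Val): best is GTA at 43.2.
Codon 2 (Cys): best is TGT at 16.6.
Codon 3 (Ser): best is TCC at 44.8.
Codon 4 (Ser): best is TCC at 44.8.

GTA TGT TCC TCC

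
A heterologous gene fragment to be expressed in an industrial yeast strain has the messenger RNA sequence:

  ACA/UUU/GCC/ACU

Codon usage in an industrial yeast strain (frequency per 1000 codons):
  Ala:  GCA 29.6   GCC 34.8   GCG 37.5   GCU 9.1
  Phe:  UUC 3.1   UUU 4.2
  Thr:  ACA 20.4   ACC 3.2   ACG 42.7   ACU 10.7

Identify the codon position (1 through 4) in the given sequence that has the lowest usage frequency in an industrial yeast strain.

2

Codon 1 ACA (Thr): 20.4 per 1000.
Codon 2 UUU (Phe): 4.2 per 1000.
Codon 3 GCC (Ala): 34.8 per 1000.
Codon 4 ACU (Thr): 10.7 per 1000.
Lowest frequency is 4.2 at codon 2.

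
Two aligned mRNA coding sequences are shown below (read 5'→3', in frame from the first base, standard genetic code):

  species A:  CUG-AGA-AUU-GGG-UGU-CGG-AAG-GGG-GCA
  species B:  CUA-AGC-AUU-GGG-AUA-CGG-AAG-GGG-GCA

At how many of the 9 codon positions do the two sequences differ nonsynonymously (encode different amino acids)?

2

Codon 1: CUG Leu / CUA Leu — synonymous.
Codon 2: AGA Arg / AGC Ser — nonsynonymous.
Codon 3: AUU Ile / AUU Ile — identical.
Codon 4: GGG Gly / GGG Gly — identical.
Codon 5: UGU Cys / AUA Ile — nonsynonymous.
Codon 6: CGG Arg / CGG Arg — identical.
Codon 7: AAG Lys / AAG Lys — identical.
Codon 8: GGG Gly / GGG Gly — identical.
Codon 9: GCA Ala / GCA Ala — identical.
Nonsynonymous differences: 2.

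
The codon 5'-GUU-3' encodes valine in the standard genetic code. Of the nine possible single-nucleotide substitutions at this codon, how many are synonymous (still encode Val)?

Position 1: none → 0 synonymous.
Position 2: none → 0 synonymous.
Position 3: GUC, GUA, GUG → 3 synonymous.
Total: 0 + 0 + 3 = 3.

3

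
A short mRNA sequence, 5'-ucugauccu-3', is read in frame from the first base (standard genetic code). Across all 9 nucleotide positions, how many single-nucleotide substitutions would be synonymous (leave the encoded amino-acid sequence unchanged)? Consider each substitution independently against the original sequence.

7

Codon 1 (UCU, Ser): 3 synonymous substitutions.
Codon 2 (GAU, Asp): 1 synonymous substitution.
Codon 3 (CCU, Pro): 3 synonymous substitutions.
Total: 3 + 1 + 3 = 7.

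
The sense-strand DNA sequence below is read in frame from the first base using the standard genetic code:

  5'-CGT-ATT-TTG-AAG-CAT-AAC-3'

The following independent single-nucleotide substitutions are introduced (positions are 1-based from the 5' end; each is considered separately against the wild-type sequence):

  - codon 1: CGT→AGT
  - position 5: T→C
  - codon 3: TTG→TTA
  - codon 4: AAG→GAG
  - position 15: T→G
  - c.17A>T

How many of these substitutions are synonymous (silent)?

Codon 1: CGT (Arg) → AGT (Ser) — missense.
Codon 2: ATT (Ile) → ACT (Thr) — missense.
Codon 3: TTG (Leu) → TTA (Leu) — synonymous.
Codon 4: AAG (Lys) → GAG (Glu) — missense.
Codon 5: CAT (His) → CAG (Gln) — missense.
Codon 6: AAC (Asn) → ATC (Ile) — missense.
Synonymous: 1 of 6.

1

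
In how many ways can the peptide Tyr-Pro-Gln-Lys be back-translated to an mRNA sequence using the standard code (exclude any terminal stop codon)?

32

Tyr: 2 codons.
Pro: 4 codons.
Gln: 2 codons.
Lys: 2 codons.
2 × 4 × 2 × 2 = 32.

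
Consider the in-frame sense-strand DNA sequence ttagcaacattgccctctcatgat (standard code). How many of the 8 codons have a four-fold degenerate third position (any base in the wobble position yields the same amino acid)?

4

Codon 1 TTA (Leu): third position 2-fold.
Codon 2 GCA (Ala): third position 4-fold.
Codon 3 ACA (Thr): third position 4-fold.
Codon 4 TTG (Leu): third position 2-fold.
Codon 5 CCC (Pro): third position 4-fold.
Codon 6 TCT (Ser): third position 4-fold.
Codon 7 CAT (His): third position 2-fold.
Codon 8 GAT (Asp): third position 2-fold.
Four-fold degenerate third positions: 4.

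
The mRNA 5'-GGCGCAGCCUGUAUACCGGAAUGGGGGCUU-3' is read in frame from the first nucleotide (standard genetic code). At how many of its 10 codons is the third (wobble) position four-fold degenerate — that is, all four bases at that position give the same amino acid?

6

Codon 1 GGC (Gly): third position 4-fold.
Codon 2 GCA (Ala): third position 4-fold.
Codon 3 GCC (Ala): third position 4-fold.
Codon 4 UGU (Cys): third position 2-fold.
Codon 5 AUA (Ile): third position 3-fold.
Codon 6 CCG (Pro): third position 4-fold.
Codon 7 GAA (Glu): third position 2-fold.
Codon 8 UGG (Trp): third position 1-fold.
Codon 9 GGG (Gly): third position 4-fold.
Codon 10 CUU (Leu): third position 4-fold.
Four-fold degenerate third positions: 6.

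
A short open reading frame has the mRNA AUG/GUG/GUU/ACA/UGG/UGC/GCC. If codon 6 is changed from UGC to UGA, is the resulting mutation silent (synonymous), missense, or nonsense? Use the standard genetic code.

nonsense

Position 18 falls in codon 6: UGC → Cys.
After the substitution the codon is UGA → Stop.
The new codon is a stop codon, so this is a nonsense mutation.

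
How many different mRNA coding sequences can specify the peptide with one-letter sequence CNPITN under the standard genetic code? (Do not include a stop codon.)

384

Cys: 2 codons.
Asn: 2 codons.
Pro: 4 codons.
Ile: 3 codons.
Thr: 4 codons.
Asn: 2 codons.
2 × 2 × 4 × 3 × 4 × 2 = 384.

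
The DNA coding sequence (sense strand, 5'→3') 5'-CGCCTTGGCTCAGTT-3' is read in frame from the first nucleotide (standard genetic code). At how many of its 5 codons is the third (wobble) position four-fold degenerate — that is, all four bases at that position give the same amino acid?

Codon 1 CGC (Arg): third position 4-fold.
Codon 2 CTT (Leu): third position 4-fold.
Codon 3 GGC (Gly): third position 4-fold.
Codon 4 TCA (Ser): third position 4-fold.
Codon 5 GTT (Val): third position 4-fold.
Four-fold degenerate third positions: 5.

5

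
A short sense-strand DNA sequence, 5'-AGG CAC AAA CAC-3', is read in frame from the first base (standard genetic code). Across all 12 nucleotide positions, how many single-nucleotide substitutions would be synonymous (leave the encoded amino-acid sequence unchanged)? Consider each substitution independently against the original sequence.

Codon 1 (AGG, Arg): 2 synonymous substitutions.
Codon 2 (CAC, His): 1 synonymous substitution.
Codon 3 (AAA, Lys): 1 synonymous substitution.
Codon 4 (CAC, His): 1 synonymous substitution.
Total: 2 + 1 + 1 + 1 = 5.

5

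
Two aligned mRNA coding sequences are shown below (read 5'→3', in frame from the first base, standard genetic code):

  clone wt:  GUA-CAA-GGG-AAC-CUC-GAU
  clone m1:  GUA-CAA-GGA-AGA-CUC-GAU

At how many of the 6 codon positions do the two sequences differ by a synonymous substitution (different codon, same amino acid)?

Codon 1: GUA Val / GUA Val — identical.
Codon 2: CAA Gln / CAA Gln — identical.
Codon 3: GGG Gly / GGA Gly — synonymous.
Codon 4: AAC Asn / AGA Arg — nonsynonymous.
Codon 5: CUC Leu / CUC Leu — identical.
Codon 6: GAU Asp / GAU Asp — identical.
Synonymous differences: 1.

1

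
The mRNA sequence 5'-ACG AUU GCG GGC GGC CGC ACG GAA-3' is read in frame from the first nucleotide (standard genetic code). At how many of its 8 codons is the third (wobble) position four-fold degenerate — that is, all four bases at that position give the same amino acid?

6

Codon 1 ACG (Thr): third position 4-fold.
Codon 2 AUU (Ile): third position 3-fold.
Codon 3 GCG (Ala): third position 4-fold.
Codon 4 GGC (Gly): third position 4-fold.
Codon 5 GGC (Gly): third position 4-fold.
Codon 6 CGC (Arg): third position 4-fold.
Codon 7 ACG (Thr): third position 4-fold.
Codon 8 GAA (Glu): third position 2-fold.
Four-fold degenerate third positions: 6.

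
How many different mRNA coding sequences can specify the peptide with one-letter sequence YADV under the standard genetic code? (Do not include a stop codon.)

Tyr: 2 codons.
Ala: 4 codons.
Asp: 2 codons.
Val: 4 codons.
2 × 4 × 2 × 4 = 64.

64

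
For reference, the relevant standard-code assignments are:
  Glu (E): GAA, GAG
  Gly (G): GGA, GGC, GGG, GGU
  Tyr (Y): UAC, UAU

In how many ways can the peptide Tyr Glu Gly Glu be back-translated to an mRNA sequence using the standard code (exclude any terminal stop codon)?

32

Tyr: 2 codons.
Glu: 2 codons.
Gly: 4 codons.
Glu: 2 codons.
2 × 2 × 4 × 2 = 32.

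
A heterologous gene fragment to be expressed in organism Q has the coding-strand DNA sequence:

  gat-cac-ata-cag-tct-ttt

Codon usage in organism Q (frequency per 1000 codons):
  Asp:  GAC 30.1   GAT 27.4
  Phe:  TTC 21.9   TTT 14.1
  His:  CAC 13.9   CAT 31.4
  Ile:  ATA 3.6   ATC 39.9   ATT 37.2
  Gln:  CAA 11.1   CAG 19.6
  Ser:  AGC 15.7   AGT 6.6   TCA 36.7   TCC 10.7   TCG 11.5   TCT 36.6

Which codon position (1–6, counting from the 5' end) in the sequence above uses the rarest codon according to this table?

Codon 1 GAT (Asp): 27.4 per 1000.
Codon 2 CAC (His): 13.9 per 1000.
Codon 3 ATA (Ile): 3.6 per 1000.
Codon 4 CAG (Gln): 19.6 per 1000.
Codon 5 TCT (Ser): 36.6 per 1000.
Codon 6 TTT (Phe): 14.1 per 1000.
Lowest frequency is 3.6 at codon 3.

3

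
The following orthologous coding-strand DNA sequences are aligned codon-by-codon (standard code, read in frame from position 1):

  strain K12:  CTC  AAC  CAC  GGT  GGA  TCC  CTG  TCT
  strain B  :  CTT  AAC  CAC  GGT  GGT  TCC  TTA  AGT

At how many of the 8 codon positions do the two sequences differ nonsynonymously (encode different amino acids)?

Codon 1: CTC Leu / CTT Leu — synonymous.
Codon 2: AAC Asn / AAC Asn — identical.
Codon 3: CAC His / CAC His — identical.
Codon 4: GGT Gly / GGT Gly — identical.
Codon 5: GGA Gly / GGT Gly — synonymous.
Codon 6: TCC Ser / TCC Ser — identical.
Codon 7: CTG Leu / TTA Leu — synonymous.
Codon 8: TCT Ser / AGT Ser — synonymous.
Nonsynonymous differences: 0.

0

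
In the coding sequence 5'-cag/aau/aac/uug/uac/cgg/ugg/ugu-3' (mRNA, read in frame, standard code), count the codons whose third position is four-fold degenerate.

Codon 1 CAG (Gln): third position 2-fold.
Codon 2 AAU (Asn): third position 2-fold.
Codon 3 AAC (Asn): third position 2-fold.
Codon 4 UUG (Leu): third position 2-fold.
Codon 5 UAC (Tyr): third position 2-fold.
Codon 6 CGG (Arg): third position 4-fold.
Codon 7 UGG (Trp): third position 1-fold.
Codon 8 UGU (Cys): third position 2-fold.
Four-fold degenerate third positions: 1.

1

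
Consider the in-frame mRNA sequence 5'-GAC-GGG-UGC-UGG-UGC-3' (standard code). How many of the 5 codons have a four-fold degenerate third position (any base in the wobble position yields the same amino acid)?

Codon 1 GAC (Asp): third position 2-fold.
Codon 2 GGG (Gly): third position 4-fold.
Codon 3 UGC (Cys): third position 2-fold.
Codon 4 UGG (Trp): third position 1-fold.
Codon 5 UGC (Cys): third position 2-fold.
Four-fold degenerate third positions: 1.

1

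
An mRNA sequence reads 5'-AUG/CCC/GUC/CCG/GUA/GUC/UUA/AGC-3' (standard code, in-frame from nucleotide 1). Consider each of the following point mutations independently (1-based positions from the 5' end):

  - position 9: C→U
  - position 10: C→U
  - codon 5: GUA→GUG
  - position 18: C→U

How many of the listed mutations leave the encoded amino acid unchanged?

3

Codon 3: GUC (Val) → GUU (Val) — synonymous.
Codon 4: CCG (Pro) → UCG (Ser) — missense.
Codon 5: GUA (Val) → GUG (Val) — synonymous.
Codon 6: GUC (Val) → GUU (Val) — synonymous.
Synonymous: 3 of 4.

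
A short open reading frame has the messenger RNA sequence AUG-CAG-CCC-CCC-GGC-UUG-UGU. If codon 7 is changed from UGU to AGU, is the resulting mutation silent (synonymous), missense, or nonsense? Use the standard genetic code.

missense

Position 19 falls in codon 7: UGU → Cys.
After the substitution the codon is AGU → Ser.
Cys ≠ Ser, so this is a missense mutation.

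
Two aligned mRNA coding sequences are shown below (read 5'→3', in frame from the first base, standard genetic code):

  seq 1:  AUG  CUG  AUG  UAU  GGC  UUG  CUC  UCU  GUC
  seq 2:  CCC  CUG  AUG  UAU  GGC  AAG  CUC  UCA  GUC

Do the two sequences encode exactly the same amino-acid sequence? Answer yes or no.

no

Codon 1: AUG Met / CCC Pro — nonsynonymous.
Codon 2: CUG Leu / CUG Leu — identical.
Codon 3: AUG Met / AUG Met — identical.
Codon 4: UAU Tyr / UAU Tyr — identical.
Codon 5: GGC Gly / GGC Gly — identical.
Codon 6: UUG Leu / AAG Lys — nonsynonymous.
Codon 7: CUC Leu / CUC Leu — identical.
Codon 8: UCU Ser / UCA Ser — synonymous.
Codon 9: GUC Val / GUC Val — identical.
Nonsynonymous differences: 2 → different protein.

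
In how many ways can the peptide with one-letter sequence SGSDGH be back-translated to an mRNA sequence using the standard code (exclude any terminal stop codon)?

Ser: 6 codons.
Gly: 4 codons.
Ser: 6 codons.
Asp: 2 codons.
Gly: 4 codons.
His: 2 codons.
6 × 4 × 6 × 2 × 4 × 2 = 2304.

2304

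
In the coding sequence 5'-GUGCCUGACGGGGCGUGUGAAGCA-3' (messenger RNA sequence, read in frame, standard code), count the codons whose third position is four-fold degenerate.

Codon 1 GUG (Val): third position 4-fold.
Codon 2 CCU (Pro): third position 4-fold.
Codon 3 GAC (Asp): third position 2-fold.
Codon 4 GGG (Gly): third position 4-fold.
Codon 5 GCG (Ala): third position 4-fold.
Codon 6 UGU (Cys): third position 2-fold.
Codon 7 GAA (Glu): third position 2-fold.
Codon 8 GCA (Ala): third position 4-fold.
Four-fold degenerate third positions: 5.

5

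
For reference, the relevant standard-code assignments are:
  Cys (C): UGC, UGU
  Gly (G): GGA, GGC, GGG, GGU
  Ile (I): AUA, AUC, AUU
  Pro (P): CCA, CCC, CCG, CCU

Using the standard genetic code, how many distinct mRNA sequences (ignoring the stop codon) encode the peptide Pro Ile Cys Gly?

Pro: 4 codons.
Ile: 3 codons.
Cys: 2 codons.
Gly: 4 codons.
4 × 3 × 2 × 4 = 96.

96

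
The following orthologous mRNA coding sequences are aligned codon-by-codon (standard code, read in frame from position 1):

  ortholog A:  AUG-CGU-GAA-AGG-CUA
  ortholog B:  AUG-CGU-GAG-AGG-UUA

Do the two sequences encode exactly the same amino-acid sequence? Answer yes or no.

yes

Codon 1: AUG Met / AUG Met — identical.
Codon 2: CGU Arg / CGU Arg — identical.
Codon 3: GAA Glu / GAG Glu — synonymous.
Codon 4: AGG Arg / AGG Arg — identical.
Codon 5: CUA Leu / UUA Leu — synonymous.
Nonsynonymous differences: 0 → same protein.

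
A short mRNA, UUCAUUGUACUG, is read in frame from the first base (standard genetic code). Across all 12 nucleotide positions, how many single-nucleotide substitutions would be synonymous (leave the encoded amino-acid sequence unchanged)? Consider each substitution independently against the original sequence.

Codon 1 (UUC, Phe): 1 synonymous substitution.
Codon 2 (AUU, Ile): 2 synonymous substitutions.
Codon 3 (GUA, Val): 3 synonymous substitutions.
Codon 4 (CUG, Leu): 4 synonymous substitutions.
Total: 1 + 2 + 3 + 4 = 10.

10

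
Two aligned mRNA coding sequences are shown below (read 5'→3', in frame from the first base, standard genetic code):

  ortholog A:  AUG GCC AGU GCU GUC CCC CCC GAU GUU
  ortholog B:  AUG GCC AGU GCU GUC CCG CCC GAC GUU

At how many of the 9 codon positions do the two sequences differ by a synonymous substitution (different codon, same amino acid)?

2

Codon 1: AUG Met / AUG Met — identical.
Codon 2: GCC Ala / GCC Ala — identical.
Codon 3: AGU Ser / AGU Ser — identical.
Codon 4: GCU Ala / GCU Ala — identical.
Codon 5: GUC Val / GUC Val — identical.
Codon 6: CCC Pro / CCG Pro — synonymous.
Codon 7: CCC Pro / CCC Pro — identical.
Codon 8: GAU Asp / GAC Asp — synonymous.
Codon 9: GUU Val / GUU Val — identical.
Synonymous differences: 2.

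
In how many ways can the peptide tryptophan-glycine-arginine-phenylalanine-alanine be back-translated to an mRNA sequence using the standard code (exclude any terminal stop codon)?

Trp: 1 codon.
Gly: 4 codons.
Arg: 6 codons.
Phe: 2 codons.
Ala: 4 codons.
1 × 4 × 6 × 2 × 4 = 192.

192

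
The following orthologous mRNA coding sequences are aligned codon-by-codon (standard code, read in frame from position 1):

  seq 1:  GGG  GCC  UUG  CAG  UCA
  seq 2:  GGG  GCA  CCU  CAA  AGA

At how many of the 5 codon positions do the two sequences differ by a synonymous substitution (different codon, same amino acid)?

Codon 1: GGG Gly / GGG Gly — identical.
Codon 2: GCC Ala / GCA Ala — synonymous.
Codon 3: UUG Leu / CCU Pro — nonsynonymous.
Codon 4: CAG Gln / CAA Gln — synonymous.
Codon 5: UCA Ser / AGA Arg — nonsynonymous.
Synonymous differences: 2.

2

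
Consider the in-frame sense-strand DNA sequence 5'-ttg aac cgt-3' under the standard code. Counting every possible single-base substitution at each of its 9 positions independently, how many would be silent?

6

Codon 1 (TTG, Leu): 2 synonymous substitutions.
Codon 2 (AAC, Asn): 1 synonymous substitution.
Codon 3 (CGT, Arg): 3 synonymous substitutions.
Total: 2 + 1 + 3 = 6.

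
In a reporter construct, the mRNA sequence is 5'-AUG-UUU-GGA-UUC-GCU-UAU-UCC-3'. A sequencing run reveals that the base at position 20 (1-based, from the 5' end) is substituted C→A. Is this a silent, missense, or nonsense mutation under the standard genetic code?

Position 20 falls in codon 7: UCC → Ser.
After the substitution the codon is UAC → Tyr.
Ser ≠ Tyr, so this is a missense mutation.

missense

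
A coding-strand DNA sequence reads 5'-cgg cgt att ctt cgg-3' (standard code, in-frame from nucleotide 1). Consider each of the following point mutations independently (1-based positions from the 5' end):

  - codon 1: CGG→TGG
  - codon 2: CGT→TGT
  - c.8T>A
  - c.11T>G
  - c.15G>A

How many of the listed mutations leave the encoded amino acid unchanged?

1

Codon 1: CGG (Arg) → TGG (Trp) — missense.
Codon 2: CGT (Arg) → TGT (Cys) — missense.
Codon 3: ATT (Ile) → AAT (Asn) — missense.
Codon 4: CTT (Leu) → CGT (Arg) — missense.
Codon 5: CGG (Arg) → CGA (Arg) — synonymous.
Synonymous: 1 of 5.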